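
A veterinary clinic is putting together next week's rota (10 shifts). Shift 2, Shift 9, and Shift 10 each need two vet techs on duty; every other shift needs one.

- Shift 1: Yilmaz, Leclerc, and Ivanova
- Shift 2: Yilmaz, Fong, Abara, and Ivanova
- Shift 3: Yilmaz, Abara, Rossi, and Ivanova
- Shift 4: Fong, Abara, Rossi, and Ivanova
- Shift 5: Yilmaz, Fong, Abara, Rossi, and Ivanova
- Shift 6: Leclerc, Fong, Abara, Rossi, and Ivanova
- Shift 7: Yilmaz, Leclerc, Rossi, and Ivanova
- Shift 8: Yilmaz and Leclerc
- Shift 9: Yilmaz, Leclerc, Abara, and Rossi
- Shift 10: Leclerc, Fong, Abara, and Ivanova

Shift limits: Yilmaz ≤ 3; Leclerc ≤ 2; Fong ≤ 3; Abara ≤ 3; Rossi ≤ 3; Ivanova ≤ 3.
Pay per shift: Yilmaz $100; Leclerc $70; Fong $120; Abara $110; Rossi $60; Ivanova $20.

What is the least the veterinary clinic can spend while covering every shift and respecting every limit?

Picking the cheapest available vet tech for each shift independently would cost $530, but that ignores the shift limits.
An optimal schedule: Shift 1→Ivanova, Shift 2→Yilmaz+Abara, Shift 3→Ivanova, Shift 4→Ivanova, Shift 5→Yilmaz, Shift 6→Rossi, Shift 7→Rossi, Shift 8→Leclerc, Shift 9→Rossi+Yilmaz, Shift 10→Leclerc+Abara.
Total: 20 + 100 + 110 + 20 + 20 + 100 + 60 + 60 + 70 + 60 + 100 + 70 + 110 = $900.

$900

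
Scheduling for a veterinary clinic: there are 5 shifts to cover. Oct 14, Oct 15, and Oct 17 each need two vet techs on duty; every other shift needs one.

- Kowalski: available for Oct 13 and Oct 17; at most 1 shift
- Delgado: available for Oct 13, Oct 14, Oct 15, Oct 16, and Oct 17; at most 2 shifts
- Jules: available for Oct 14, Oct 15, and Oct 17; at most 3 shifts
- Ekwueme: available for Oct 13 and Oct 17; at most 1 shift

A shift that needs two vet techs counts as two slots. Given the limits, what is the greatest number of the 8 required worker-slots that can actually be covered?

Total capacity across all vet techs is 1+2+3+1 = 7, and 8 slots are needed, so at most 7 can be filled.
An assignment achieving 7: Oct 13→Kowalski, Oct 14→Delgado+Jules, Oct 15→Jules, Oct 16→Delgado, Oct 17→Jules+Ekwueme.
Loads: Kowalski 1/1, Delgado 2/2, Jules 3/3, Ekwueme 1/1.

7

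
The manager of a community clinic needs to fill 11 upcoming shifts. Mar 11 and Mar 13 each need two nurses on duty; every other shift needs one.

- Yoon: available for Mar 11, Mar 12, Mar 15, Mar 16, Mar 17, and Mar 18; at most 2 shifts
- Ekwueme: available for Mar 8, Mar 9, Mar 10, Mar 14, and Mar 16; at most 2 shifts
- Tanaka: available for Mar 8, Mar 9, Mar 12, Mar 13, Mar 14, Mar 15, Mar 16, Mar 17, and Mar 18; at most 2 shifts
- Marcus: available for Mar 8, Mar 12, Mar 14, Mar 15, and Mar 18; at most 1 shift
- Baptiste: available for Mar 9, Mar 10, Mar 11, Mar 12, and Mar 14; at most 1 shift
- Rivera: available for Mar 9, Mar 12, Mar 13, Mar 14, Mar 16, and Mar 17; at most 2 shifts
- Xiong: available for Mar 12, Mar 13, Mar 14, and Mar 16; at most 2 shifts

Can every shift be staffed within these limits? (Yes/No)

No

Total capacity is 2+2+2+1+1+2+2 = 12 but 13 worker-slots are needed — infeasible.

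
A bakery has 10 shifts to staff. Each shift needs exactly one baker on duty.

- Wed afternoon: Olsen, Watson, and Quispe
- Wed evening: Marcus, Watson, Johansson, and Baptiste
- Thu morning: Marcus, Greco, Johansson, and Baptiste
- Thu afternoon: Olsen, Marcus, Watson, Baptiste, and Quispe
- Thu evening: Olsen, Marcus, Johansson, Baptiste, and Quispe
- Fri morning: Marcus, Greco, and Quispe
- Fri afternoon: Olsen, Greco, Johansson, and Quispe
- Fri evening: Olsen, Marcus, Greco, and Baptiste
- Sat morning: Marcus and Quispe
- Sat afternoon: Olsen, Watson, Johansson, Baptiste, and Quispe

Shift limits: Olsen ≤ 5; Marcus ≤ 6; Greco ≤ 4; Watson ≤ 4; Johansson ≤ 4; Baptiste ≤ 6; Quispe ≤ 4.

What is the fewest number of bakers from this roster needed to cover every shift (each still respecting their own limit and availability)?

10 slots to fill and no one can take more than 6, so at least ⌈10/6⌉ = 2 bakers are needed.
Olsen and Marcus alone can cover everything: Wed afternoon→Olsen, Wed evening→Marcus, Thu morning→Marcus, Thu afternoon→Olsen, Thu evening→Olsen, Fri morning→Marcus, Fri afternoon→Olsen, Fri evening→Marcus, Sat morning→Marcus, Sat afternoon→Olsen.

2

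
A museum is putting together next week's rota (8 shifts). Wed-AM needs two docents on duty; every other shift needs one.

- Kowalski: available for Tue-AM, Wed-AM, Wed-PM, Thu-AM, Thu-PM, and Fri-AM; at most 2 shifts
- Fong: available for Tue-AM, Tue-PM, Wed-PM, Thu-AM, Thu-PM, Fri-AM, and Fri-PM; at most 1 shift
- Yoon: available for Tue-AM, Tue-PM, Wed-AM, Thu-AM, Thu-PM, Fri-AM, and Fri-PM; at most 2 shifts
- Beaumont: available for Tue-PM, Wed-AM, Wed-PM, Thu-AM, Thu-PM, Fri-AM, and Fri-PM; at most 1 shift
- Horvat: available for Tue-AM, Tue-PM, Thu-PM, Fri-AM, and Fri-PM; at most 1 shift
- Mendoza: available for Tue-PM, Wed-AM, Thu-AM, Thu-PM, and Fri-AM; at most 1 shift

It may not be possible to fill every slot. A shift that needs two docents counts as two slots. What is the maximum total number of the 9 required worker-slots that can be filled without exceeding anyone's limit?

Total capacity across all docents is 2+1+2+1+1+1 = 8, and 9 slots are needed, so at most 8 can be filled.
An assignment achieving 8: Tue-AM→Kowalski, Tue-PM→Yoon, Wed-AM→Yoon+Beaumont, Wed-PM→Kowalski, Thu-AM→Mendoza, Thu-PM→Horvat, Fri-PM→Fong.
Loads: Kowalski 2/2, Fong 1/1, Yoon 2/2, Beaumont 1/1, Horvat 1/1, Mendoza 1/1.

8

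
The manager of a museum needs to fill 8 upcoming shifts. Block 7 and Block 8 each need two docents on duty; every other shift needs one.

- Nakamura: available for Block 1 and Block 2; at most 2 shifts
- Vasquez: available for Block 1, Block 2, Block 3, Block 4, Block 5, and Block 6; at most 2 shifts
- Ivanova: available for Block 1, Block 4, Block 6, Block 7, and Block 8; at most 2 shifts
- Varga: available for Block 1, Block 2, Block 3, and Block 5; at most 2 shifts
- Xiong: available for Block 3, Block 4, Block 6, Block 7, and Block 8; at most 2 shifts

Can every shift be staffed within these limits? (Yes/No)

Block 7 can only be covered by Ivanova and Xiong, so that assignment is forced.
Block 8 can only be covered by Ivanova and Xiong, so that assignment is forced.
One valid schedule: Block 1→Nakamura, Block 2→Nakamura, Block 3→Varga, Block 4→Vasquez, Block 5→Varga, Block 6→Vasquez, Block 7→Ivanova+Xiong, Block 8→Ivanova+Xiong.
Loads: Nakamura 2/2, Vasquez 2/2, Ivanova 2/2, Varga 2/2, Xiong 2/2 — all within limits.

Yes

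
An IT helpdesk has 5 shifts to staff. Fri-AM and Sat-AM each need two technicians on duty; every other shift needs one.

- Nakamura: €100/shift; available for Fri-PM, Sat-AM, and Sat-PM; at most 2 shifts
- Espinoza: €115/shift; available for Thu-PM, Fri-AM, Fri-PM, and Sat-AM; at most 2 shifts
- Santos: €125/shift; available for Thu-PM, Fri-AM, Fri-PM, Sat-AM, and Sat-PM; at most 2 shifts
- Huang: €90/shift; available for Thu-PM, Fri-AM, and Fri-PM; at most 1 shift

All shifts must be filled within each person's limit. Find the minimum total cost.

Picking the cheapest available technician for each shift independently would cost €700, but that ignores the shift limits.
An optimal schedule: Thu-PM→Espinoza, Fri-AM→Espinoza+Santos, Fri-PM→Huang, Sat-AM→Nakamura+Santos, Sat-PM→Nakamura.
Total: 115 + 115 + 125 + 90 + 100 + 125 + 100 = €770.

€770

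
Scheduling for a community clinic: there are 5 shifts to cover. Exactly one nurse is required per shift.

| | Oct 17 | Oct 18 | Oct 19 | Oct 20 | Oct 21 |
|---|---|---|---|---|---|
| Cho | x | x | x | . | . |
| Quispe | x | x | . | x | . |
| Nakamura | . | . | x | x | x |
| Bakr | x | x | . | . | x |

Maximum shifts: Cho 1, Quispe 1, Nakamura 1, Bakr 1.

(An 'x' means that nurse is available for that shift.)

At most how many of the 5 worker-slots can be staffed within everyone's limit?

4

Total capacity across all nurses is 1+1+1+1 = 4, and 5 slots are needed, so at most 4 can be filled.
An assignment achieving 4: Oct 17→Bakr, Oct 19→Cho, Oct 20→Quispe, Oct 21→Nakamura.
Loads: Cho 1/1, Quispe 1/1, Nakamura 1/1, Bakr 1/1.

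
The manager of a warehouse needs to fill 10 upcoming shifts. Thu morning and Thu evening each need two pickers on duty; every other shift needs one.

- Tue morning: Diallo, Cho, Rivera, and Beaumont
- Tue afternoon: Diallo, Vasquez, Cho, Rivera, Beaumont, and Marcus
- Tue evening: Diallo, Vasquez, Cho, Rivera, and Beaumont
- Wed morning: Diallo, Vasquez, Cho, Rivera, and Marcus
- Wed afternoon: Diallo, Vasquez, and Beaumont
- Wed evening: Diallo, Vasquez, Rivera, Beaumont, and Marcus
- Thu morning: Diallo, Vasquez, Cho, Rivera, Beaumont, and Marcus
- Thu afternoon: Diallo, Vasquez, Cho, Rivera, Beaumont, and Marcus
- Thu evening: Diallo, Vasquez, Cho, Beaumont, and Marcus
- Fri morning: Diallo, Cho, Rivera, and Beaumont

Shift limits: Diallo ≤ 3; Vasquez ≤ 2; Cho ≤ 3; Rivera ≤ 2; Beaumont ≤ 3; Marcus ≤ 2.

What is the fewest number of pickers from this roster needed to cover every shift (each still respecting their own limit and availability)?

5

12 slots to fill and no one can take more than 3, so at least ⌈12/3⌉ = 4 pickers are needed.
Any 4 pickers together have capacity at most 3+3+3+2 = 11 < 12 slots, so 4 can never suffice.
Diallo, Vasquez, Cho, Rivera, and Beaumont alone can cover everything: Tue morning→Diallo, Tue afternoon→Vasquez, Tue evening→Cho, Wed morning→Diallo, Wed afternoon→Diallo, Wed evening→Vasquez, Thu morning→Rivera+Beaumont, Thu afternoon→Rivera, Thu evening→Cho+Beaumont, Fri morning→Cho.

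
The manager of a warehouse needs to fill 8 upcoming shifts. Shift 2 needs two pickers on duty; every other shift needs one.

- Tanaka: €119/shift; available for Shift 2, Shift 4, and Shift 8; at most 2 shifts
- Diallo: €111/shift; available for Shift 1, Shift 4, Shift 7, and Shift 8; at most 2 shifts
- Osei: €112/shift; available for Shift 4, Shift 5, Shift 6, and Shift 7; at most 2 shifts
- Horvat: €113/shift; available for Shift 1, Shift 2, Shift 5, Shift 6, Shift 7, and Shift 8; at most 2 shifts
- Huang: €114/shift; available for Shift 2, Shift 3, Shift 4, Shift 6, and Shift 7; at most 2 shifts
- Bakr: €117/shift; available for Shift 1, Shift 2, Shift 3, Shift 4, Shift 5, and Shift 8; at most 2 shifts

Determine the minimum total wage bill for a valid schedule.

€1017

Picking the cheapest available picker for each shift independently would cost €1009, but that ignores the shift limits.
An optimal schedule: Shift 1→Diallo, Shift 2→Horvat+Bakr, Shift 3→Huang, Shift 4→Huang, Shift 5→Osei, Shift 6→Osei, Shift 7→Diallo, Shift 8→Horvat.
Total: 111 + 113 + 117 + 114 + 114 + 112 + 112 + 111 + 113 = €1017.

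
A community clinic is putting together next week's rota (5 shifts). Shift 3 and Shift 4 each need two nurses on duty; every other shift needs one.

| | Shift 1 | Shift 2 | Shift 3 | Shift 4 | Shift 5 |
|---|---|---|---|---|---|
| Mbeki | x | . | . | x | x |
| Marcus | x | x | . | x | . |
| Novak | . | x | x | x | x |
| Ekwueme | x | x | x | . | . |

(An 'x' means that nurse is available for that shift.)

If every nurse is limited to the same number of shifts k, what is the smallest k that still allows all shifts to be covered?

2

With 4 nurses and 7 worker-slots to fill, someone must work at least ⌈7/4⌉ = 2 shifts, so k ≥ 2.
k = 2 works: Shift 1→Mbeki, Shift 2→Marcus, Shift 3→Novak+Ekwueme, Shift 4→Marcus+Novak, Shift 5→Mbeki.
Loads: Mbeki 2, Marcus 2, Novak 2, Ekwueme 1 — all ≤ 2.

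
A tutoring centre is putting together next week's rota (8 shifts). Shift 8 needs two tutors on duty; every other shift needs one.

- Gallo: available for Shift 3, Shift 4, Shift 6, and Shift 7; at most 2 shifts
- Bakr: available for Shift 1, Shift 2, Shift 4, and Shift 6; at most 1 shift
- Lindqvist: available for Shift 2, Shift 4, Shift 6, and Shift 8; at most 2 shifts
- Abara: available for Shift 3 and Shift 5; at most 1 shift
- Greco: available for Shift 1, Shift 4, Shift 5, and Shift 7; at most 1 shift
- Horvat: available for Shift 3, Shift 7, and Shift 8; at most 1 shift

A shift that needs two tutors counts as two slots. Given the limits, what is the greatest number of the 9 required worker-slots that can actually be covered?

8

Total capacity across all tutors is 2+1+2+1+1+1 = 8, and 9 slots are needed, so at most 8 can be filled.
An assignment achieving 8: Shift 1→Bakr, Shift 2→Lindqvist, Shift 3→Gallo, Shift 5→Abara, Shift 6→Gallo, Shift 7→Greco, Shift 8→Lindqvist+Horvat.
Loads: Gallo 2/2, Bakr 1/1, Lindqvist 2/2, Abara 1/1, Greco 1/1, Horvat 1/1.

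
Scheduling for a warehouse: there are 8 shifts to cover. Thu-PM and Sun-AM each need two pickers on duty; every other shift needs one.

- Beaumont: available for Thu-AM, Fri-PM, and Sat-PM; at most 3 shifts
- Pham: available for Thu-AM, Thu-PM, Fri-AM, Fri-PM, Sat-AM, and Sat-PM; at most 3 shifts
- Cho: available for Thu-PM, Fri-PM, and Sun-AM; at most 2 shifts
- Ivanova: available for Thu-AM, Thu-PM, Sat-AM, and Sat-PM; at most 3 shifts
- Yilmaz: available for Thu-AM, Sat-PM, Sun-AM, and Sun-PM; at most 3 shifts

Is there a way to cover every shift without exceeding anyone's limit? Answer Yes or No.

Fri-AM can only be covered by Pham, so that assignment is forced.
Sun-AM can only be covered by Cho and Yilmaz, so that assignment is forced.
Sun-PM can only be covered by Yilmaz, so that assignment is forced.
One valid schedule: Thu-AM→Beaumont, Thu-PM→Pham+Cho, Fri-AM→Pham, Fri-PM→Beaumont, Sat-AM→Pham, Sat-PM→Beaumont, Sun-AM→Cho+Yilmaz, Sun-PM→Yilmaz.
Loads: Beaumont 3/3, Pham 3/3, Cho 2/2, Ivanova 0/3, Yilmaz 2/3 — all within limits.

Yes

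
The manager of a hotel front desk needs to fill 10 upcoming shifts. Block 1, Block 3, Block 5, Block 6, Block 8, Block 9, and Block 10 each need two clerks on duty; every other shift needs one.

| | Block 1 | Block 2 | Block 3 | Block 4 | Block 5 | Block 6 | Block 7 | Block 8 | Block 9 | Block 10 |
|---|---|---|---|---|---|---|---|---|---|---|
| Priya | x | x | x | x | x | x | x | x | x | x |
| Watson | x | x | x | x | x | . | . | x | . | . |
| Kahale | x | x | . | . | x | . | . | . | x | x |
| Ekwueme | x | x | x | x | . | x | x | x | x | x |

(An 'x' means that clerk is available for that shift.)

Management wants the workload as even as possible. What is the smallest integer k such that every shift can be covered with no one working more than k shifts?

With 4 clerks and 17 worker-slots to fill, someone must work at least ⌈17/4⌉ = 5 shifts, so k ≥ 5.
k = 5 works: Block 1→Watson+Kahale, Block 2→Watson, Block 3→Priya+Watson, Block 4→Priya, Block 5→Priya+Watson, Block 6→Priya+Ekwueme, Block 7→Priya, Block 8→Watson+Ekwueme, Block 9→Kahale+Ekwueme, Block 10→Kahale+Ekwueme.
Loads: Priya 5, Watson 5, Kahale 3, Ekwueme 4 — all ≤ 5.

5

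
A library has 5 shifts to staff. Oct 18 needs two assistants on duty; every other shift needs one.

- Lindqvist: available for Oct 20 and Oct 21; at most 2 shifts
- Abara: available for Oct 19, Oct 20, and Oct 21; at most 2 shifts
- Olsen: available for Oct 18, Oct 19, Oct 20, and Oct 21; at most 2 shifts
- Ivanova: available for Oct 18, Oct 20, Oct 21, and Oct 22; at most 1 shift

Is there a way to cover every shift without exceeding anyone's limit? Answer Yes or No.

Total capacity is 7 and 6 slots are needed, so capacity alone doesn't rule it out.
Shifts {Oct 18, Oct 22} need 3 worker-slots in total, but the assistants available for any of those shifts (Olsen and Ivanova) can supply at most 2 among them. So no valid schedule exists.

No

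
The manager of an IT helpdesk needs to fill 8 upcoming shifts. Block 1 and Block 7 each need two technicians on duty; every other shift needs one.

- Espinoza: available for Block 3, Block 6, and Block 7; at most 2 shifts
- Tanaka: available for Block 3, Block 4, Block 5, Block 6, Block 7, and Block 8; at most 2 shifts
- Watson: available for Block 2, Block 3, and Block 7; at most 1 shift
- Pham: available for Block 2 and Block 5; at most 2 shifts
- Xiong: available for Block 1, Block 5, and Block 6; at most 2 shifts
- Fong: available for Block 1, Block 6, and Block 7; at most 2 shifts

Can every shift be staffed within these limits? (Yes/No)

Yes

Block 1 can only be covered by Xiong and Fong, so that assignment is forced.
Block 4 can only be covered by Tanaka, so that assignment is forced.
Block 8 can only be covered by Tanaka, so that assignment is forced.
One valid schedule: Block 1→Xiong+Fong, Block 2→Watson, Block 3→Espinoza, Block 4→Tanaka, Block 5→Pham, Block 6→Xiong, Block 7→Espinoza+Fong, Block 8→Tanaka.
Loads: Espinoza 2/2, Tanaka 2/2, Watson 1/1, Pham 1/2, Xiong 2/2, Fong 2/2 — all within limits.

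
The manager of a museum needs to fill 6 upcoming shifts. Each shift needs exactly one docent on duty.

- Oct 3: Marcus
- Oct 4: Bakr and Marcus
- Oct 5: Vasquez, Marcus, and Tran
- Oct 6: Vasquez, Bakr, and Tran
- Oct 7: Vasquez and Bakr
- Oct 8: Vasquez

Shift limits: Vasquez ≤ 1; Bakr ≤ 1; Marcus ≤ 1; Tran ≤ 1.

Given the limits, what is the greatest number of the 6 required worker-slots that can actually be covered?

Total capacity across all docents is 1+1+1+1 = 4, and 6 slots are needed, so at most 4 can be filled.
An assignment achieving 4: Oct 3→Marcus, Oct 4→Bakr, Oct 5→Tran, Oct 8→Vasquez.
Loads: Vasquez 1/1, Bakr 1/1, Marcus 1/1, Tran 1/1.

4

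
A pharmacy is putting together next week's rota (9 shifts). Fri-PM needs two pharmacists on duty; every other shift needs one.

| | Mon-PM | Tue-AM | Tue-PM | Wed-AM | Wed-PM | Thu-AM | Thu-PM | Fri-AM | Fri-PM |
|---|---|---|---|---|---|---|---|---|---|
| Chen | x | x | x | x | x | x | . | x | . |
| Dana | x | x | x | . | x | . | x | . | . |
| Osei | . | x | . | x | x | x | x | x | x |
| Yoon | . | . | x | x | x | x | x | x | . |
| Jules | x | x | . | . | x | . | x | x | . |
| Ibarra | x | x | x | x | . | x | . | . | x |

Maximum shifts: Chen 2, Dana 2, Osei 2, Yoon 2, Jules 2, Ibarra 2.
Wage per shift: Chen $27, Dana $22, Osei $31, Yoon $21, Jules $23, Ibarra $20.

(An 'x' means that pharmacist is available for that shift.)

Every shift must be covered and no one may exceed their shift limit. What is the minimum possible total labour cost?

Fri-PM can only be covered by Osei and Ibarra, so that assignment is forced.
Picking the cheapest available pharmacist for each shift independently would cost $214, but that ignores the shift limits.
An optimal schedule: Mon-PM→Ibarra, Tue-AM→Dana, Tue-PM→Yoon, Wed-AM→Yoon, Wed-PM→Jules, Thu-AM→Chen, Thu-PM→Dana, Fri-AM→Jules, Fri-PM→Ibarra+Osei.
Total: 20 + 22 + 21 + 21 + 23 + 27 + 22 + 23 + 20 + 31 = $230.

$230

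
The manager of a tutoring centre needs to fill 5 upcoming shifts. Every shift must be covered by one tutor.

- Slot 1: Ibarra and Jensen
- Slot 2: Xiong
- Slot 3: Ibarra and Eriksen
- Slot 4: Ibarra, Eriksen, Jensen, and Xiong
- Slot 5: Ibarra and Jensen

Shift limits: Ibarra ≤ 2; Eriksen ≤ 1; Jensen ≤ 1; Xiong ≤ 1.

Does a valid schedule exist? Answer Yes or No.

Slot 2 can only be covered by Xiong, so that assignment is forced.
One valid schedule: Slot 1→Ibarra, Slot 2→Xiong, Slot 3→Ibarra, Slot 4→Eriksen, Slot 5→Jensen.
Loads: Ibarra 2/2, Eriksen 1/1, Jensen 1/1, Xiong 1/1 — all within limits.

Yes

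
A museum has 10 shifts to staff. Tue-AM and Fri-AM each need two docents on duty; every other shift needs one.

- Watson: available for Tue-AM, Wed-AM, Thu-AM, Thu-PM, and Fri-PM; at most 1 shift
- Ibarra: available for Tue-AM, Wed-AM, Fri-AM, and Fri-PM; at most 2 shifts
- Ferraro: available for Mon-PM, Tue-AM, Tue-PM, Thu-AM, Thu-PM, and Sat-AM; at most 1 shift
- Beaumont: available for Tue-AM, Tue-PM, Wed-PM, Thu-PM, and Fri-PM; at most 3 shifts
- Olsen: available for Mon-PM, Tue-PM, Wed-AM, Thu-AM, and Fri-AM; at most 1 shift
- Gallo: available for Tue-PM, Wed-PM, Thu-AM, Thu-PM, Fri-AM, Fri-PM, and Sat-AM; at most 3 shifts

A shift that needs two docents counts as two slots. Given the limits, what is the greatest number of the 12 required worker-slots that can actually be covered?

Total capacity across all docents is 1+2+1+3+1+3 = 11, and 12 slots are needed, so at most 11 can be filled.
An assignment achieving 11: Mon-PM→Ferraro, Tue-AM→Ibarra+Beaumont, Tue-PM→Beaumont, Wed-AM→Watson, Wed-PM→Beaumont, Thu-AM→Gallo, Thu-PM→Gallo, Fri-AM→Ibarra+Olsen, Sat-AM→Gallo.
Loads: Watson 1/1, Ibarra 2/2, Ferraro 1/1, Beaumont 3/3, Olsen 1/1, Gallo 3/3.

11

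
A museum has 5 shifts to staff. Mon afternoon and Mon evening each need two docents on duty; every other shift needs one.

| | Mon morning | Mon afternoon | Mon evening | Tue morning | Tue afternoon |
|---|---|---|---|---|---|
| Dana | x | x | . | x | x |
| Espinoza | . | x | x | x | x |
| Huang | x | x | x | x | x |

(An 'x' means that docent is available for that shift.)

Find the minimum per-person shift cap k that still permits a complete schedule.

3

With 3 docents and 7 worker-slots to fill, someone must work at least ⌈7/3⌉ = 3 shifts, so k ≥ 3.
k = 3 works: Mon morning→Dana, Mon afternoon→Dana+Espinoza, Mon evening→Espinoza+Huang, Tue morning→Dana, Tue afternoon→Espinoza.
Loads: Dana 3, Espinoza 3, Huang 1 — all ≤ 3.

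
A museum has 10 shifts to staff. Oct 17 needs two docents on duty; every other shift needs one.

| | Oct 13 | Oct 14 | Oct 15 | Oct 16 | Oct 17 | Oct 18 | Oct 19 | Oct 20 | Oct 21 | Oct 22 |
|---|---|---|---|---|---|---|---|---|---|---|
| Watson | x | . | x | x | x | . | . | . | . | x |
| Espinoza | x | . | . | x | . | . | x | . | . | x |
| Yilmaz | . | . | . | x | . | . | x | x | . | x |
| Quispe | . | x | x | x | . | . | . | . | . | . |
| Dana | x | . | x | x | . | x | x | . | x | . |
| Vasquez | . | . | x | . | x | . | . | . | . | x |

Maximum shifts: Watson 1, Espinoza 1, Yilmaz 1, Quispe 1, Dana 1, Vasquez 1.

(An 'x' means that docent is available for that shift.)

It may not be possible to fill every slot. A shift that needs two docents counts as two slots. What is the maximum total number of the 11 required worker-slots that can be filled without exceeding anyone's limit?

Total capacity across all docents is 1+1+1+1+1+1 = 6, and 11 slots are needed, so at most 6 can be filled.
An assignment achieving 6: Oct 13→Espinoza, Oct 14→Quispe, Oct 17→Watson+Vasquez, Oct 18→Dana, Oct 20→Yilmaz.
Loads: Watson 1/1, Espinoza 1/1, Yilmaz 1/1, Quispe 1/1, Dana 1/1, Vasquez 1/1.

6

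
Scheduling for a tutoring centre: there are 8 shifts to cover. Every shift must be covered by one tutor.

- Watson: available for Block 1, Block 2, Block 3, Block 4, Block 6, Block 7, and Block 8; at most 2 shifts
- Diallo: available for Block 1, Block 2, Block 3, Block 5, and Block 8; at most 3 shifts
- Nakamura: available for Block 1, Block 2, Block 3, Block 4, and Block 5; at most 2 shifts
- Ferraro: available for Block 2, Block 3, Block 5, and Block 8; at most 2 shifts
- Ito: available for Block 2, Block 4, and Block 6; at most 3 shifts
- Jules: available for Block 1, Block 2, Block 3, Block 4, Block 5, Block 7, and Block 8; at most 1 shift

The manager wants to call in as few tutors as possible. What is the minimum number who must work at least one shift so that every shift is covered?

8 slots to fill and no one can take more than 3, so at least ⌈8/3⌉ = 3 tutors are needed.
Watson, Diallo, and Ito alone can cover everything: Block 1→Watson, Block 2→Ito, Block 3→Diallo, Block 4→Ito, Block 5→Diallo, Block 6→Ito, Block 7→Watson, Block 8→Diallo.

3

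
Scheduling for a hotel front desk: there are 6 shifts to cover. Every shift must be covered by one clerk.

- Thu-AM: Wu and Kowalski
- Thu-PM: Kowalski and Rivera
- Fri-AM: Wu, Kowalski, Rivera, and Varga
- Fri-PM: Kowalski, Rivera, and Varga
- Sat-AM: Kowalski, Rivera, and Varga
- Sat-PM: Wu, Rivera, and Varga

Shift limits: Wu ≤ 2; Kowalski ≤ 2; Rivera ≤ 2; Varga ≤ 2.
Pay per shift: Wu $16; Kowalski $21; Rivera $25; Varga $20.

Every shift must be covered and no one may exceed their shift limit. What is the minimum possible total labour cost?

Picking the cheapest available clerk for each shift independently would cost $109, but that ignores the shift limits.
An optimal schedule: Thu-AM→Wu, Thu-PM→Kowalski, Fri-AM→Kowalski, Fri-PM→Varga, Sat-AM→Varga, Sat-PM→Wu.
Total: 16 + 21 + 21 + 20 + 20 + 16 = $114.

$114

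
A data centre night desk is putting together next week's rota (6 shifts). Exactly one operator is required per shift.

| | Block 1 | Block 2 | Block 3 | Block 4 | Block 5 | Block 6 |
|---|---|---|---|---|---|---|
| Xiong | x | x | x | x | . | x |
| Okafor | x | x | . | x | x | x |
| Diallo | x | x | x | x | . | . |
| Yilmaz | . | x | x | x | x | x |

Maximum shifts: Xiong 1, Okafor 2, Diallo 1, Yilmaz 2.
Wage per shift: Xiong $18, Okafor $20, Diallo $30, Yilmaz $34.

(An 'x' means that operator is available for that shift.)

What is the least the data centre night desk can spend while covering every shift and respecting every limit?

Picking the cheapest available operator for each shift independently would cost $110, but that ignores the shift limits.
An optimal schedule: Block 1→Xiong, Block 2→Yilmaz, Block 3→Diallo, Block 4→Yilmaz, Block 5→Okafor, Block 6→Okafor.
Total: 18 + 34 + 30 + 34 + 20 + 20 = $156.

$156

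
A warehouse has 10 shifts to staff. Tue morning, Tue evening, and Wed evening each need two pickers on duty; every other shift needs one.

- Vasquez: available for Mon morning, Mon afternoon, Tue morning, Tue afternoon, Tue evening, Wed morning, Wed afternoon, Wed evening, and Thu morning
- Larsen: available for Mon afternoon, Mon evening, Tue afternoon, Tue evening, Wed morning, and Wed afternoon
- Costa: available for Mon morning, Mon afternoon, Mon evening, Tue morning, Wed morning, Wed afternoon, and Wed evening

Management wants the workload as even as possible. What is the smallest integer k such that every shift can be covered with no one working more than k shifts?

5

With 3 pickers and 13 worker-slots to fill, someone must work at least ⌈13/3⌉ = 5 shifts, so k ≥ 5.
k = 5 works: Mon morning→Vasquez, Mon afternoon→Larsen, Mon evening→Larsen, Tue morning→Vasquez+Costa, Tue afternoon→Larsen, Tue evening→Vasquez+Larsen, Wed morning→Larsen, Wed afternoon→Costa, Wed evening→Vasquez+Costa, Thu morning→Vasquez.
Loads: Vasquez 5, Larsen 5, Costa 3 — all ≤ 5.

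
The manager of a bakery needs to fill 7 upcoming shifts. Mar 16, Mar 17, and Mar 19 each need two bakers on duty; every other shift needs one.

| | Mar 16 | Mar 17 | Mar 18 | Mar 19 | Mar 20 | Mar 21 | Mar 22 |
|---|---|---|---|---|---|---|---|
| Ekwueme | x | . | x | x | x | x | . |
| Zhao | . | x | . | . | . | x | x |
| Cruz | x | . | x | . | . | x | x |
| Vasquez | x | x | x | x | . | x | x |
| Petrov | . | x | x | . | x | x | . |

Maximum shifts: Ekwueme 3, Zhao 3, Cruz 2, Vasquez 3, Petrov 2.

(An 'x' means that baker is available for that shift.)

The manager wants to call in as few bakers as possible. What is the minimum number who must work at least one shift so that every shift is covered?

4

10 slots to fill and no one can take more than 3, so at least ⌈10/3⌉ = 4 bakers are needed.
Ekwueme, Zhao, Cruz, and Vasquez alone can cover everything: Mar 16→Ekwueme+Cruz, Mar 17→Zhao+Vasquez, Mar 18→Cruz, Mar 19→Ekwueme+Vasquez, Mar 20→Ekwueme, Mar 21→Zhao, Mar 22→Zhao.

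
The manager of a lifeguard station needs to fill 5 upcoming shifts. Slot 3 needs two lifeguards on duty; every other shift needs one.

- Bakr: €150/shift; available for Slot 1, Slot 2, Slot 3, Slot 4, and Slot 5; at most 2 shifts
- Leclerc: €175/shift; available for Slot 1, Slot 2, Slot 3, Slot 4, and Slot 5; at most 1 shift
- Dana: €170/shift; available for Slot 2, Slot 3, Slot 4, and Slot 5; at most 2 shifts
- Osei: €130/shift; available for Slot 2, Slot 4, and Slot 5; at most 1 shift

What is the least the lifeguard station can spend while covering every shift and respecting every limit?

Picking the cheapest available lifeguard for each shift independently would cost €860, but that ignores the shift limits.
An optimal schedule: Slot 1→Bakr, Slot 2→Dana, Slot 3→Bakr+Leclerc, Slot 4→Dana, Slot 5→Osei.
Total: 150 + 170 + 150 + 175 + 170 + 130 = €945.

€945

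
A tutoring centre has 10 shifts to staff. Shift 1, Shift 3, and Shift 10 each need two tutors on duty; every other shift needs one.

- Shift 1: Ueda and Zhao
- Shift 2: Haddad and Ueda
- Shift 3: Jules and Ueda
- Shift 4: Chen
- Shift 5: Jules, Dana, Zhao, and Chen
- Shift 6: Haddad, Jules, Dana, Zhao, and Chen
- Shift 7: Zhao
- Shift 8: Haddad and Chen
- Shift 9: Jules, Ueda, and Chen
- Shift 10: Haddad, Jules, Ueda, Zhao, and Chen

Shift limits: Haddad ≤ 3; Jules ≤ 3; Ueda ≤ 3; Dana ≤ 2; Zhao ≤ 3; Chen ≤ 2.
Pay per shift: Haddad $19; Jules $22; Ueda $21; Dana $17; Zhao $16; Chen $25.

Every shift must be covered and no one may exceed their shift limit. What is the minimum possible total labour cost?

Shift 1 can only be covered by Ueda and Zhao, so that assignment is forced.
Shift 3 can only be covered by Jules and Ueda, so that assignment is forced.
Shift 4 can only be covered by Chen, so that assignment is forced.
Picking the cheapest available tutor for each shift independently would cost $247, but that ignores the shift limits.
An optimal schedule: Shift 1→Zhao+Ueda, Shift 2→Haddad, Shift 3→Ueda+Jules, Shift 4→Chen, Shift 5→Dana, Shift 6→Dana, Shift 7→Zhao, Shift 8→Haddad, Shift 9→Ueda, Shift 10→Zhao+Haddad.
Total: 16 + 21 + 19 + 21 + 22 + 25 + 17 + 17 + 16 + 19 + 21 + 16 + 19 = $249.

$249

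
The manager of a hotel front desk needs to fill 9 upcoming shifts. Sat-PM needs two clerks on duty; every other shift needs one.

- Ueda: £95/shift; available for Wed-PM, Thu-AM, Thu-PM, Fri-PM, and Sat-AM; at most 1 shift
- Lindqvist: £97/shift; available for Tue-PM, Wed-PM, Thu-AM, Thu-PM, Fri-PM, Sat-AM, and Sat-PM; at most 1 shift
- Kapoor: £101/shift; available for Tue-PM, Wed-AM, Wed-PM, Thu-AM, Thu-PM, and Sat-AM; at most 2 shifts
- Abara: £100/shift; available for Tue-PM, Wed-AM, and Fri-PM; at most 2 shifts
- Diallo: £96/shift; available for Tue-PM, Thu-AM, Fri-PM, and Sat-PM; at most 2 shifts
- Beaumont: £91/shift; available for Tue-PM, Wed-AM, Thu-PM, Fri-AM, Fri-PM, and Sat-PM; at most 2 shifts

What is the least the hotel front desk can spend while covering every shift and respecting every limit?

Fri-AM can only be covered by Beaumont, so that assignment is forced.
Picking the cheapest available clerk for each shift independently would cost £927, but that ignores the shift limits.
An optimal schedule: Tue-PM→Abara, Wed-AM→Kapoor, Wed-PM→Ueda, Thu-AM→Diallo, Thu-PM→Kapoor, Fri-AM→Beaumont, Fri-PM→Abara, Sat-AM→Lindqvist, Sat-PM→Diallo+Beaumont.
Total: 100 + 101 + 95 + 96 + 101 + 91 + 100 + 97 + 96 + 91 = £968.

£968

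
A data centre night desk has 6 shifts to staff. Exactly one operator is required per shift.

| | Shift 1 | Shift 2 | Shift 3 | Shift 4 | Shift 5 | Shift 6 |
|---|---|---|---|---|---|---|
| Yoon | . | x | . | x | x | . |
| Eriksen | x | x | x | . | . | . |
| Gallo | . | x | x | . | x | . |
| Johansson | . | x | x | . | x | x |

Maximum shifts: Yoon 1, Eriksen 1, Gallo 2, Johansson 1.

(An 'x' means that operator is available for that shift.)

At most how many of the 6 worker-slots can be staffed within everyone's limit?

5

Total capacity across all operators is 1+1+2+1 = 5, and 6 slots are needed, so at most 5 can be filled.
An assignment achieving 5: Shift 1→Eriksen, Shift 3→Gallo, Shift 4→Yoon, Shift 5→Gallo, Shift 6→Johansson.
Loads: Yoon 1/1, Eriksen 1/1, Gallo 2/2, Johansson 1/1.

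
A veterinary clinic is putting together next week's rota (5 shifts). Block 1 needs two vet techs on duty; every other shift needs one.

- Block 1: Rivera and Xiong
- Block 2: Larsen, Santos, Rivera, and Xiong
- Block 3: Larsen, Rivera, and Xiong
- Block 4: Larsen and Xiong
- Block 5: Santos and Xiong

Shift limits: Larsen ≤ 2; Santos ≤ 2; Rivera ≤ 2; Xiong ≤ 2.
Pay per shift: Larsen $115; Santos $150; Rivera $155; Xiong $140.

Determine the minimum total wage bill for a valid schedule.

$815

Block 1 can only be covered by Rivera and Xiong, so that assignment is forced.
Picking the cheapest available vet tech for each shift independently would cost $780, but that ignores the shift limits.
An optimal schedule: Block 1→Xiong+Rivera, Block 2→Santos, Block 3→Larsen, Block 4→Larsen, Block 5→Xiong.
Total: 140 + 155 + 150 + 115 + 115 + 140 = $815.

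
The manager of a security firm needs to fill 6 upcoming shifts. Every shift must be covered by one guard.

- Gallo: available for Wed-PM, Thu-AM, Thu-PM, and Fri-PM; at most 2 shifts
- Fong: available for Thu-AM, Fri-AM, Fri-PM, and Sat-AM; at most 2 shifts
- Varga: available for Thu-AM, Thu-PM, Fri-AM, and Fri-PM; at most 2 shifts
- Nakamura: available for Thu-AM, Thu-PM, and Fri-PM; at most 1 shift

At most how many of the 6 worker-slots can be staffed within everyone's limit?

Total capacity across all guards is 2+2+2+1 = 7, and 6 slots are needed, so at most 6 can be filled.
An assignment achieving 6: Wed-PM→Gallo, Thu-AM→Varga, Thu-PM→Gallo, Fri-AM→Fong, Fri-PM→Varga, Sat-AM→Fong.
Loads: Gallo 2/2, Fong 2/2, Varga 2/2, Nakamura 0/1.

6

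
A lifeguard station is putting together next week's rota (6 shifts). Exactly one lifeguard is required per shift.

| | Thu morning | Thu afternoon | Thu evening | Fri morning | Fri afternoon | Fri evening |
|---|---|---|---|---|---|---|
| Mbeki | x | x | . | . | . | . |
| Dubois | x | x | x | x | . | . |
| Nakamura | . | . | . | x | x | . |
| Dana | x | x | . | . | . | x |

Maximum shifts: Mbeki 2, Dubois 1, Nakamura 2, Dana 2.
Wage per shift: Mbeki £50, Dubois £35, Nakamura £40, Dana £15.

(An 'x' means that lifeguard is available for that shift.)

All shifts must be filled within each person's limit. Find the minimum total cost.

Thu evening can only be covered by Dubois, so that assignment is forced.
Fri afternoon can only be covered by Nakamura, so that assignment is forced.
Fri evening can only be covered by Dana, so that assignment is forced.
Picking the cheapest available lifeguard for each shift independently would cost £155, but that ignores the shift limits.
An optimal schedule: Thu morning→Dana, Thu afternoon→Mbeki, Thu evening→Dubois, Fri morning→Nakamura, Fri afternoon→Nakamura, Fri evening→Dana.
Total: 15 + 50 + 35 + 40 + 40 + 15 = £195.

£195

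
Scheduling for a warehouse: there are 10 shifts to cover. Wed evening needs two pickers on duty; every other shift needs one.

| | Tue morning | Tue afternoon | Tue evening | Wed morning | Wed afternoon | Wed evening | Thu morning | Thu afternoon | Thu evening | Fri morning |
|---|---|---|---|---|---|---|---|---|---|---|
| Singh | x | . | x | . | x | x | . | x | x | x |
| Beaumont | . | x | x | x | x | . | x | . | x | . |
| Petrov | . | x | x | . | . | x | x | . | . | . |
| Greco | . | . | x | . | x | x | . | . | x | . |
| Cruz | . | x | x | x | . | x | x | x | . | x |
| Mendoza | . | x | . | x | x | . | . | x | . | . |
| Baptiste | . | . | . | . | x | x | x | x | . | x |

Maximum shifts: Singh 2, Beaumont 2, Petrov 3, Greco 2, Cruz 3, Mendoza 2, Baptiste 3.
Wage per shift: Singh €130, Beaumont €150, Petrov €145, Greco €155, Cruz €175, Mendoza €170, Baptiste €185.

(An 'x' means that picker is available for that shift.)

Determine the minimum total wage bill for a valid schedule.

€1645

Tue morning can only be covered by Singh, so that assignment is forced.
Picking the cheapest available picker for each shift independently would cost €1495, but that ignores the shift limits.
An optimal schedule: Tue morning→Singh, Tue afternoon→Petrov, Tue evening→Greco, Wed morning→Beaumont, Wed afternoon→Mendoza, Wed evening→Petrov+Greco, Thu morning→Petrov, Thu afternoon→Mendoza, Thu evening→Beaumont, Fri morning→Singh.
Total: 130 + 145 + 155 + 150 + 170 + 145 + 155 + 145 + 170 + 150 + 130 = €1645.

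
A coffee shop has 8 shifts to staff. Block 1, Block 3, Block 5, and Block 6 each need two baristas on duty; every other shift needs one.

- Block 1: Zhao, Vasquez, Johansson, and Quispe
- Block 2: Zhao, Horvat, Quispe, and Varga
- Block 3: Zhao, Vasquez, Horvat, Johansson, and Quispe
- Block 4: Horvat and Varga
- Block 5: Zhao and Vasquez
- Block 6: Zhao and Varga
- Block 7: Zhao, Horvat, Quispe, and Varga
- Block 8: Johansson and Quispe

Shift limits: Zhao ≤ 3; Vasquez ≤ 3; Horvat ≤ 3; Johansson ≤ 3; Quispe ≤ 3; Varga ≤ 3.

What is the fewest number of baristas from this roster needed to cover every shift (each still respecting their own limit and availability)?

4

12 slots to fill and no one can take more than 3, so at least ⌈12/3⌉ = 4 baristas are needed.
Zhao, Vasquez, Johansson, and Varga alone can cover everything: Block 1→Vasquez+Johansson, Block 2→Zhao, Block 3→Vasquez+Johansson, Block 4→Varga, Block 5→Zhao+Vasquez, Block 6→Zhao+Varga, Block 7→Varga, Block 8→Johansson.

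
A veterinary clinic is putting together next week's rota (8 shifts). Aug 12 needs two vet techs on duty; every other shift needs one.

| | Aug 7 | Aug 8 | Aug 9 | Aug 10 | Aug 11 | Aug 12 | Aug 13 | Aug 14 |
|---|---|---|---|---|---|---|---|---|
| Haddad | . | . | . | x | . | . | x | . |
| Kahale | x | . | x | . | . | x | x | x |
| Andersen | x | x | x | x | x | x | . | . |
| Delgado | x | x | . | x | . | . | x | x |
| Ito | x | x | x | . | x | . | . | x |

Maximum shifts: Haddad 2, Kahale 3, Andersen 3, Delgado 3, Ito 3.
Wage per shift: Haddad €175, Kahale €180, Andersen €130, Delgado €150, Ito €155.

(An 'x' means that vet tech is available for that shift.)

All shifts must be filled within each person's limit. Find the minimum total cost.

€1330

Aug 12 can only be covered by Kahale and Andersen, so that assignment is forced.
Picking the cheapest available vet tech for each shift independently would cost €1260, but that ignores the shift limits.
An optimal schedule: Aug 7→Ito, Aug 8→Andersen, Aug 9→Ito, Aug 10→Delgado, Aug 11→Andersen, Aug 12→Andersen+Kahale, Aug 13→Delgado, Aug 14→Delgado.
Total: 155 + 130 + 155 + 150 + 130 + 130 + 180 + 150 + 150 = €1330.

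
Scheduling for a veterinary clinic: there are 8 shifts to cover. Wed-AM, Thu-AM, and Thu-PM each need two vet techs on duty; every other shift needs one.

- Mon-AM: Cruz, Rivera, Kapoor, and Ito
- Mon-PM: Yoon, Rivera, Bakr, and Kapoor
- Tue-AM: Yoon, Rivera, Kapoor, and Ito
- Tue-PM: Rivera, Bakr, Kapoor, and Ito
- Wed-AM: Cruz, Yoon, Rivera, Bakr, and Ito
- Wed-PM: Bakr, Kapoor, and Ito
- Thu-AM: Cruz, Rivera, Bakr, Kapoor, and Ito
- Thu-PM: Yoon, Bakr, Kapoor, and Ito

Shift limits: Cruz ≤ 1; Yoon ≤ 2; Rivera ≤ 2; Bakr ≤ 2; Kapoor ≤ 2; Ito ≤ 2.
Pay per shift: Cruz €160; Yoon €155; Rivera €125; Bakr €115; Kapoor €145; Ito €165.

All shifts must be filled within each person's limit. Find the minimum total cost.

Picking the cheapest available vet tech for each shift independently would cost €1335, but that ignores the shift limits.
An optimal schedule: Mon-AM→Cruz, Mon-PM→Yoon, Tue-AM→Yoon, Tue-PM→Rivera, Wed-AM→Rivera+Ito, Wed-PM→Bakr, Thu-AM→Kapoor+Ito, Thu-PM→Bakr+Kapoor.
Total: 160 + 155 + 155 + 125 + 125 + 165 + 115 + 145 + 165 + 115 + 145 = €1570.

€1570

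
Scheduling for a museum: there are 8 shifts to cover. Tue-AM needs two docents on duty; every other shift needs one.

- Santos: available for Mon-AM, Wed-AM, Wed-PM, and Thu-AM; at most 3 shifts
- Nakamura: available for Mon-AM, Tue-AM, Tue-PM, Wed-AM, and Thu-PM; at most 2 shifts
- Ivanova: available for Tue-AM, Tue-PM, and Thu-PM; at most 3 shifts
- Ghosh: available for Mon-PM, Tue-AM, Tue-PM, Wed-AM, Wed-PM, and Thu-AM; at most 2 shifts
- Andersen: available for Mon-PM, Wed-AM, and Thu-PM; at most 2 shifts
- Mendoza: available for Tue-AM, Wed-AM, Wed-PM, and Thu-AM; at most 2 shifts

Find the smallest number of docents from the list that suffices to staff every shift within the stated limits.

4

9 slots to fill and no one can take more than 3, so at least ⌈9/3⌉ = 3 docents are needed.
Any 3 docents together have capacity at most 3+3+2 = 8 < 9 slots, so 3 can never suffice.
Santos, Nakamura, Ivanova, and Ghosh alone can cover everything: Mon-AM→Santos, Mon-PM→Ghosh, Tue-AM→Nakamura+Ivanova, Tue-PM→Ivanova, Wed-AM→Ghosh, Wed-PM→Santos, Thu-AM→Santos, Thu-PM→Nakamura.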